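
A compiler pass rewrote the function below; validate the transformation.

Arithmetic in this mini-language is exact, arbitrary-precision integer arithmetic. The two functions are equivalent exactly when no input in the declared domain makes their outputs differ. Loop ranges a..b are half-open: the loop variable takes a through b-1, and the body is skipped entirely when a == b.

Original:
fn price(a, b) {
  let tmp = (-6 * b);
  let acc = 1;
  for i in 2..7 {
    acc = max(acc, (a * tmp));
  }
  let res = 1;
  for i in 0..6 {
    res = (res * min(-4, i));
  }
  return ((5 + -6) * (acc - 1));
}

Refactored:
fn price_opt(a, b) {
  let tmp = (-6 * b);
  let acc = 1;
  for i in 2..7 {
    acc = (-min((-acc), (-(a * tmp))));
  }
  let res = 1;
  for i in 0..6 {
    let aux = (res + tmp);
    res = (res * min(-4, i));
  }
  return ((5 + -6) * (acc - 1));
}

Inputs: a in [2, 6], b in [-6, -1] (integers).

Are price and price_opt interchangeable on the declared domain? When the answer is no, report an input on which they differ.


Differences: statement counts differ, and arithmetic usage differs, and local variable names differ, and min/max/abs usage differs — yet all 30 inputs agree.
verdict: equivalent


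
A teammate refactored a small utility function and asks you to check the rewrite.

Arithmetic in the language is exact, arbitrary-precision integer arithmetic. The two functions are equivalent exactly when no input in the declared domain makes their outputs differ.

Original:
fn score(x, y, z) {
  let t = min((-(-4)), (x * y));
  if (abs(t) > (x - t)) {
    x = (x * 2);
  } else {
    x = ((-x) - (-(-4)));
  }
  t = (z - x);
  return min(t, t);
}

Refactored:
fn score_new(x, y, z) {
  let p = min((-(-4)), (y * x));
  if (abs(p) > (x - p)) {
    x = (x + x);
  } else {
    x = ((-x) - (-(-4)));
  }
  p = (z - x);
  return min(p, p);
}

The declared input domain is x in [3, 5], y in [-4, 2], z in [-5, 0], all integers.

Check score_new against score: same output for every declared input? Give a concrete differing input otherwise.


Behavior is preserved: although local variable names differ, plus constant usage differs, plus arithmetic usage differs, the outputs never diverge.
As a probe, take x=5, y=-1, z=-3: score runs t becomes -5; next (abs(t) > (x - t)) evaluates to false; next x becomes -9; next t becomes 6; next final value 6; score_new runs p becomes -5; next (abs(p) > (x - p)) evaluates to false; next x becomes -9; next p becomes 6; next final value 6; both end at 6.
Every one of the 126 inputs gives matching results.
verdict: equivalent


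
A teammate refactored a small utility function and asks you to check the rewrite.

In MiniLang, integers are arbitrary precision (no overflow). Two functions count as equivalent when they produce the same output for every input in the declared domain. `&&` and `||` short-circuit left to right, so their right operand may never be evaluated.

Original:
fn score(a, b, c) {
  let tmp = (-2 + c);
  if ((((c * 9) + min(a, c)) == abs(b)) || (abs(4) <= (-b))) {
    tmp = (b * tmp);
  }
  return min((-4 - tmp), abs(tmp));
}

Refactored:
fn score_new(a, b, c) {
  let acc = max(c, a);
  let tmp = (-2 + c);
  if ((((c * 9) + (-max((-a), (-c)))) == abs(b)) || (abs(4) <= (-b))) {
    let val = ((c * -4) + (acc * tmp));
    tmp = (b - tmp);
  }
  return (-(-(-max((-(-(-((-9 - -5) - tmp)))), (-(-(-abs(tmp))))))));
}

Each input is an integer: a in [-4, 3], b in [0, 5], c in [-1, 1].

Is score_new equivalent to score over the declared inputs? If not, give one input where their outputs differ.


Not equivalent: a=-4, b=5, c=1 separates them (1 vs -10).
score: tmp = -1; ((((c * 9) + min(a, c)) == abs(b)) || (abs(4) <= (-b))) -> true; tmp = -5; return 1
score_new: acc = 1; tmp = -1; ((((c * 9) + (-max((-a), (-c)))) == abs(b)) || (abs(4) <= (-b))) -> true; val = -5; tmp = 6; return -10
verdict: not equivalent; witness: a=-4, b=5, c=1


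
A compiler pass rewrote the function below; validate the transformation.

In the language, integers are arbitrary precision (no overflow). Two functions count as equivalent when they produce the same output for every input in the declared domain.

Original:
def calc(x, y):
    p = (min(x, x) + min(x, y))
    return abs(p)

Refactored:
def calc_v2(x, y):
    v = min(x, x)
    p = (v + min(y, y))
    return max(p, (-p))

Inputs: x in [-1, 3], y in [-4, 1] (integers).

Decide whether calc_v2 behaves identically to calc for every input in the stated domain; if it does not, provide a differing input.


Evaluate both at x=-1, y=0.
calc: p = -2; return 2
calc_v2: v = -1; p = -1; return 1
2 != 1, so the rewrite changes behavior.
verdict: not equivalent; witness: x=-1, y=0


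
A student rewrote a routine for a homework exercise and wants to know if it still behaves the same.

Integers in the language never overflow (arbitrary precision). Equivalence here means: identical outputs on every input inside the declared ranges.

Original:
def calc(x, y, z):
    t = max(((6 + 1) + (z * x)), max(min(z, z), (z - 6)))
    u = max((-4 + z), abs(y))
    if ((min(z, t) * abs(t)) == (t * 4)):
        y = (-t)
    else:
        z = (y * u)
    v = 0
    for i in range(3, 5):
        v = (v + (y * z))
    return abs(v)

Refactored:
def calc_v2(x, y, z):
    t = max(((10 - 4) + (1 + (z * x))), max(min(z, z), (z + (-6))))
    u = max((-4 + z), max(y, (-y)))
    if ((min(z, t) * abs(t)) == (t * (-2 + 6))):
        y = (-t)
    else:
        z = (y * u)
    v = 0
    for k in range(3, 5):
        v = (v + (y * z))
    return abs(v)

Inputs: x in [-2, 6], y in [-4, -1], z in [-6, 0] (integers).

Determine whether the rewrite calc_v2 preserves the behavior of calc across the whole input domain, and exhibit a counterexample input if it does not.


Reading the diff, among the changes: constant usage differs; also local variable names differ; also arithmetic usage differs; also min/max/abs usage differs.
Spot check at x=-2, y=-4, z=-4 — calc: t becomes 15; next u becomes 4; next ((min(z, t) * abs(t)) == (t * 4)) evaluates to false; next z becomes -16; next v becomes 0; next at i=3:; next v becomes 64; next at i=4:; next v becomes 128; next final value 128. calc_v2: t becomes 15; next u becomes 4; next ((min(z, t) * abs(t)) == (t * (-2 + 6))) evaluates to false; next z becomes -16; next v becomes 0; next at k=3:; next v becomes 64; next at k=4:; next v becomes 128; next final value 128. Both give 128.
Checked all 252 inputs in the declared domain: the outputs agree on every one.
verdict: equivalent


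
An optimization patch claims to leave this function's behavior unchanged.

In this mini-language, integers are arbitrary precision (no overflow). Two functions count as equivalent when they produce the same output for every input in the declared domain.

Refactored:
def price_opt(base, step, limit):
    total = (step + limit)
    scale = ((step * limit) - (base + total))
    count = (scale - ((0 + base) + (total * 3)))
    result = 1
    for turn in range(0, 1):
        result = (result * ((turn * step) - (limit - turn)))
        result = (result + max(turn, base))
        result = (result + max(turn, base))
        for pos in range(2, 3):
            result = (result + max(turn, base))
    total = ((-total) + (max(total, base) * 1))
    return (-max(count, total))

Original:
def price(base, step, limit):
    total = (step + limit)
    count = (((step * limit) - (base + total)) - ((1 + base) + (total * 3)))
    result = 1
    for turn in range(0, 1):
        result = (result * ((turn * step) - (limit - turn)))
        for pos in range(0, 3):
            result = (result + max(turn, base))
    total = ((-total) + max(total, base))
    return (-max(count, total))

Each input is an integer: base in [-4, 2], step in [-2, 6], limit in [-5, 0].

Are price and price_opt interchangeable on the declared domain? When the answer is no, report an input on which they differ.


On input base=-4, step=-2, limit=-5, price returns -45 while price_opt returns -46.
verdict: not equivalent; witness: base=-4, step=-2, limit=-5


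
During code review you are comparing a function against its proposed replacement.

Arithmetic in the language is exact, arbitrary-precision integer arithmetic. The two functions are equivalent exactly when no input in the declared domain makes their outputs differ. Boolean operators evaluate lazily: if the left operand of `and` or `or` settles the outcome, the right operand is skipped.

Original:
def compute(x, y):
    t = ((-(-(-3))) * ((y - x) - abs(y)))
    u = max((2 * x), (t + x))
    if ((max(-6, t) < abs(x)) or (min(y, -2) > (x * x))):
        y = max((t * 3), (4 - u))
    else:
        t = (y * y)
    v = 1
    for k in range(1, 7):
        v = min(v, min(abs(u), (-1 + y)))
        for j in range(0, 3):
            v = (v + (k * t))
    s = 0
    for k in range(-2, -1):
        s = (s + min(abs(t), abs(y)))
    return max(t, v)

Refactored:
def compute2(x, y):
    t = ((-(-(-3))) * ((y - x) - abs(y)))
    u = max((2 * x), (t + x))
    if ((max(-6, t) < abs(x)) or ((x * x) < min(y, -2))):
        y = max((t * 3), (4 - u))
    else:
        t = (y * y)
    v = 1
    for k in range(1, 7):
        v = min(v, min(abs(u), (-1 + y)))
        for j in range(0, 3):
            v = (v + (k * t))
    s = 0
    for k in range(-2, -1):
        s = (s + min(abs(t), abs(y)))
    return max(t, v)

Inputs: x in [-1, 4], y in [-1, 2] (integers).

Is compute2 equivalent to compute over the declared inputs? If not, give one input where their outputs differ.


Behavior is preserved: although comparison usage differs, the outputs never diverge.
Spot check at x=0, y=-1 — compute: t=6, then u=6, then ((max(-6, t) < abs(x)) or (min(y, -2) > (x * x))) is false, then t=1, then v=1, then (k=1), then v=-2, then (j=0), then v=-1, then (j=1), then v=0, then (j=2), then v=1, then (k=2), then v=-2, then (j=0), then v=0, then (j=1), then v=2, then (j=2), then v=4, then (k=3), then v=-2, then (j=0), then v=1, then (j=1), then v=4, then (j=2), then v=7, then (k=4), then v=-2, then (j=0), then v=2, then (j=1), then v=6, then (j=2), then v=10, then (k=5), then v=-2, then (j=0), then v=3, then (j=1), then v=8, then (j=2), then v=13, then (k=6), then v=-2, then (j=0), then v=4, then (j=1), then v=10, then (j=2), then v=16, then s=0, then (k=-2), then s=1, then returns 16. compute2: t=6, then u=6, then ((max(-6, t) < abs(x)) or ((x * x) < min(y, -2))) is false, then t=1, then v=1, then (k=1), then v=-2, then (j=0), then v=-1, then (j=1), then v=0, then (j=2), then v=1, then (k=2), then v=-2, then (j=0), then v=0, then (j=1), then v=2, then (j=2), then v=4, then (k=3), then v=-2, then (j=0), then v=1, then (j=1), then v=4, then (j=2), then v=7, then (k=4), then v=-2, then (j=0), then v=2, then (j=1), then v=6, then (j=2), then v=10, then (k=5), then v=-2, then (j=0), then v=3, then (j=1), then v=8, then (j=2), then v=13, then (k=6), then v=-2, then (j=0), then v=4, then (j=1), then v=10, then (j=2), then v=16, then s=0, then (k=-2), then s=1, then returns 16. Both give 16.
Sweeping the whole domain (24 inputs) finds no disagreement.
verdict: equivalent


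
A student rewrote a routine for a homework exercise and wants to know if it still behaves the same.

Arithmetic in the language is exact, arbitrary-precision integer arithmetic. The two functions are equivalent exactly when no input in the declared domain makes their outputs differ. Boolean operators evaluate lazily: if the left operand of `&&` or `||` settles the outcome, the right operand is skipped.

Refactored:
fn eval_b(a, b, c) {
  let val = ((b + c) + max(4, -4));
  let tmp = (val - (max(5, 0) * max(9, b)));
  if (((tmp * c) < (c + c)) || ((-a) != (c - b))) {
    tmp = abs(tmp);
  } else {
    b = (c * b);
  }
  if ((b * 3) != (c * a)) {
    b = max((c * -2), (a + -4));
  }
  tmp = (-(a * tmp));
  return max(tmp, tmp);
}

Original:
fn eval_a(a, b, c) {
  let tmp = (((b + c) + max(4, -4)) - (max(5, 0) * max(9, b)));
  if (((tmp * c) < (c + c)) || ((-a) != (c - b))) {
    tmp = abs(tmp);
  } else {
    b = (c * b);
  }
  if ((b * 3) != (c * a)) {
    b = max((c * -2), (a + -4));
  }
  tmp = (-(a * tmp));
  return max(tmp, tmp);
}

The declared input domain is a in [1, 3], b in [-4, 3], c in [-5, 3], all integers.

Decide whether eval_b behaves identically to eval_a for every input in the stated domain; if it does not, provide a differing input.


Reading the diff, among the changes: statement counts differ, plus local variable names differ.
One worked example (a=2, b=-4, c=2) — eval_a: tmp becomes -43; next (((tmp * c) < (c + c)) || ((-a) != (c - b))) evaluates to true; next tmp becomes 43; next ((b * 3) != (c * a)) evaluates to true; next b becomes -2; next tmp becomes -86; next final value -86; eval_b: val becomes 2; next tmp becomes -43; next (((tmp * c) < (c + c)) || ((-a) != (c - b))) evaluates to true; next tmp becomes 43; next ((b * 3) != (c * a)) evaluates to true; next b becomes -2; next tmp becomes -86; next final value -86; agreement on -86.
Across all 216 domain points the two functions coincide.
verdict: equivalent


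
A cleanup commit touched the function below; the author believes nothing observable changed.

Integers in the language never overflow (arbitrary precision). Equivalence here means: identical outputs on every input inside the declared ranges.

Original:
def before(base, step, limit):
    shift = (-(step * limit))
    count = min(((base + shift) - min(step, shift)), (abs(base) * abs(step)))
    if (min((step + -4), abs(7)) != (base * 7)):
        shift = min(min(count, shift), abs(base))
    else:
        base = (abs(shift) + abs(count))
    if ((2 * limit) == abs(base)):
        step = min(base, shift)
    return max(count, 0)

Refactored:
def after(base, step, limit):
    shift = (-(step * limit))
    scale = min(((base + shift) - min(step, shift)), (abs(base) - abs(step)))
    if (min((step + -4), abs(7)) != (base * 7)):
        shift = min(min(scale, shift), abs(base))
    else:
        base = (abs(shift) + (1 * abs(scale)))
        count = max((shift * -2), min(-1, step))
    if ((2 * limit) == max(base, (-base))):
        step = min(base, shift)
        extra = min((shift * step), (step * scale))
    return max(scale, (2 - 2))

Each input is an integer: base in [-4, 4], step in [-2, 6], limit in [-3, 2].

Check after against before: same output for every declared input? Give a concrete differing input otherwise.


Run the pair on base=-4, step=3, limit=-3.
before: shift becomes 9; next count becomes 2; next (min((step + -4), abs(7)) != (base * 7)) evaluates to true; next shift becomes 2; next ((2 * limit) == abs(base)) evaluates to false; next final value 2
after: shift becomes 9; next scale becomes 1; next (min((step + -4), abs(7)) != (base * 7)) evaluates to true; next shift becomes 1; next ((2 * limit) == max(base, (-base))) evaluates to false; next final value 1
2 vs 1 — the two versions disagree here.
verdict: not equivalent; witness: base=-4, step=3, limit=-3


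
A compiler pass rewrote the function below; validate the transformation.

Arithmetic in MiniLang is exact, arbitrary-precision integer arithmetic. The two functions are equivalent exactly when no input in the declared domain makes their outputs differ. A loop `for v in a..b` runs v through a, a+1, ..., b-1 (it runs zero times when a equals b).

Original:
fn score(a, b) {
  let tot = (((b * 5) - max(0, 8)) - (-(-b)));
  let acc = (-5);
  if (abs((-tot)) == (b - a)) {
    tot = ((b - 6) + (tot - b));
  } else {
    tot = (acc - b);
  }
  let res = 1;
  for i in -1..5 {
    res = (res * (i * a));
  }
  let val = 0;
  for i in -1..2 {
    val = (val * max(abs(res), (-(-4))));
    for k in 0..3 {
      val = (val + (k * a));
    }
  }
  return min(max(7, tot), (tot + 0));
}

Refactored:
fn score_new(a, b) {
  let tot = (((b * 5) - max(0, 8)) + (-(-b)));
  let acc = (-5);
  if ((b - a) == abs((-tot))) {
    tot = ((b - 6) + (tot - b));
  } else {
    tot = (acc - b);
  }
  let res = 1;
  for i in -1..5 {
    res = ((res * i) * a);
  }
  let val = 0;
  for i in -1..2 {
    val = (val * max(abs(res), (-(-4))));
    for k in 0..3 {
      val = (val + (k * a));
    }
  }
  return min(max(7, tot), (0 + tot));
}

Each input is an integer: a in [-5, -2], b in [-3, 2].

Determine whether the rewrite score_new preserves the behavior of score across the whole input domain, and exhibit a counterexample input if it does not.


Try a=-3, b=1.
score: tot := -4 | acc := -5 | (abs((-tot)) == (b - a)): true | tot := -10 | res := 1 | iter i=-1: | res := 3 | iter i=0: | res := 0 | iter i=1: | res := 0 | iter i=2: | res := 0 | iter i=3: | res := 0 | iter i=4: | res := 0 | val := 0 | iter i=-1: | val := 0 | iter k=0: | val := 0 | iter k=1: | val := -3 | iter k=2: | val := -9 | iter i=0: | val := -36 | iter k=0: | val := -36 | iter k=1: | val := -39 | iter k=2: | val := -45 | iter i=1: | val := -180 | iter k=0: | val := -180 | iter k=1: | val := -183 | iter k=2: | val := -189 | result -10
score_new: tot := -2 | acc := -5 | ((b - a) == abs((-tot))): false | tot := -6 | res := 1 | iter i=-1: | res := 3 | iter i=0: | res := 0 | iter i=1: | res := 0 | iter i=2: | res := 0 | iter i=3: | res := 0 | iter i=4: | res := 0 | val := 0 | iter i=-1: | val := 0 | iter k=0: | val := 0 | iter k=1: | val := -3 | iter k=2: | val := -9 | iter i=0: | val := -36 | iter k=0: | val := -36 | iter k=1: | val := -39 | iter k=2: | val := -45 | iter i=1: | val := -180 | iter k=0: | val := -180 | iter k=1: | val := -183 | iter k=2: | val := -189 | result -6
-10 != -6, so the rewrite changes behavior.
verdict: not equivalent; witness: a=-3, b=1


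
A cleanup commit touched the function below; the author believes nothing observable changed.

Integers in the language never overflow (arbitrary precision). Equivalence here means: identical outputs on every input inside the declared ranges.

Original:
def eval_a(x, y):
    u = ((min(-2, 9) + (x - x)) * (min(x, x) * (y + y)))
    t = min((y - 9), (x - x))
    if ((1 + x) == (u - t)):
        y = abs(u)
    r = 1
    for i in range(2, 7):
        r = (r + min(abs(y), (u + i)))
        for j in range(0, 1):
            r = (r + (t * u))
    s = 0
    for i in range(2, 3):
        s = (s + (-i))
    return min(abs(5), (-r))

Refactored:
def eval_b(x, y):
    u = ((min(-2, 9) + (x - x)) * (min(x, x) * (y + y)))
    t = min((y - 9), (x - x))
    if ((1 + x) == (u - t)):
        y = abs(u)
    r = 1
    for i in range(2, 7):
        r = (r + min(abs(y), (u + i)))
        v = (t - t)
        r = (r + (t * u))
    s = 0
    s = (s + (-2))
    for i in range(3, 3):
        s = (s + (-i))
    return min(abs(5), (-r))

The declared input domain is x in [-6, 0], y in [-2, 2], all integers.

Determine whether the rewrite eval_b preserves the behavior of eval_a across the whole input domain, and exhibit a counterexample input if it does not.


Equivalent — the differences include local variable names differ, plus statement counts differ, plus constant usage differs, plus loop structure differs, plus arithmetic usage differs, yet no declared input distinguishes the two.
Tracing x=-6, y=2: eval_a: u := 48 | t := -7 | ((1 + x) == (u - t)): false | r := 1 | iter i=2: | r := 3 | iter j=0: | r := -333 | iter i=3: | r := -331 | iter j=0: | r := -667 | iter i=4: | r := -665 | iter j=0: | r := -1001 | iter i=5: | r := -999 | iter j=0: | r := -1335 | iter i=6: | r := -1333 | iter j=0: | r := -1669 | s := 0 | iter i=2: | s := -2 | result 5 | eval_b: u := 48 | t := -7 | ((1 + x) == (u - t)): false | r := 1 | iter i=2: | r := 3 | v := 0 | r := -333 | iter i=3: | r := -331 | v := 0 | r := -667 | iter i=4: | r := -665 | v := 0 | r := -1001 | iter i=5: | r := -999 | v := 0 | r := -1335 | iter i=6: | r := -1333 | v := 0 | r := -1669 | s := 0 | s := -2 | loop over i: empty range | result 5 — matching result 5.
Across all 35 domain points the two functions coincide.
verdict: equivalent


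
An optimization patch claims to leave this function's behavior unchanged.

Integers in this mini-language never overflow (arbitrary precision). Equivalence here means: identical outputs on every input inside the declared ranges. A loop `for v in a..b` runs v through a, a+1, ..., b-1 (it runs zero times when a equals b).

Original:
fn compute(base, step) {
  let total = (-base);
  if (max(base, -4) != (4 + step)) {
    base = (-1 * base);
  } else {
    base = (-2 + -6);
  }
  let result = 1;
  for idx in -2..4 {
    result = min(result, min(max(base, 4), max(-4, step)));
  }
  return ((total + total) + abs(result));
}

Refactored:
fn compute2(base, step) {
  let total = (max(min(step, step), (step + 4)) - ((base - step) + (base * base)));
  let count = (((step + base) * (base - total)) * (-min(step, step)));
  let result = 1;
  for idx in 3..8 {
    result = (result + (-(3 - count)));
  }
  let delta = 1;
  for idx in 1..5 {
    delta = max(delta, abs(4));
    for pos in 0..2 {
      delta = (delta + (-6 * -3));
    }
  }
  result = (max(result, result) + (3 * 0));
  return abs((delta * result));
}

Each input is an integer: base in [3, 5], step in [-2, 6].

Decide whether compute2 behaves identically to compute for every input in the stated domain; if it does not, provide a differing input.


Evaluate both at base=3, step=-2.
compute: total := -3 | (max(base, -4) != (4 + step)): true | base := -3 | result := 1 | iter idx=-2: | result := -2 | iter idx=-1: | result := -2 | iter idx=0: | result := -2 | iter idx=1: | result := -2 | iter idx=2: | result := -2 | iter idx=3: | result := -2 | result -4
compute2: total := -12 | count := 30 | result := 1 | iter idx=3: | result := 28 | iter idx=4: | result := 55 | iter idx=5: | result := 82 | iter idx=6: | result := 109 | iter idx=7: | result := 136 | delta := 1 | iter idx=1: | delta := 4 | iter pos=0: | delta := 22 | iter pos=1: | delta := 40 | iter idx=2: | delta := 40 | iter pos=0: | delta := 58 | iter pos=1: | delta := 76 | iter idx=3: | delta := 76 | iter pos=0: | delta := 94 | iter pos=1: | delta := 112 | iter idx=4: | delta := 112 | iter pos=0: | delta := 130 | iter pos=1: | delta := 148 | result := 136 | result 20128
-4 and 20128 differ, so these are not the same function on this domain.
verdict: not equivalent; witness: base=3, step=-2


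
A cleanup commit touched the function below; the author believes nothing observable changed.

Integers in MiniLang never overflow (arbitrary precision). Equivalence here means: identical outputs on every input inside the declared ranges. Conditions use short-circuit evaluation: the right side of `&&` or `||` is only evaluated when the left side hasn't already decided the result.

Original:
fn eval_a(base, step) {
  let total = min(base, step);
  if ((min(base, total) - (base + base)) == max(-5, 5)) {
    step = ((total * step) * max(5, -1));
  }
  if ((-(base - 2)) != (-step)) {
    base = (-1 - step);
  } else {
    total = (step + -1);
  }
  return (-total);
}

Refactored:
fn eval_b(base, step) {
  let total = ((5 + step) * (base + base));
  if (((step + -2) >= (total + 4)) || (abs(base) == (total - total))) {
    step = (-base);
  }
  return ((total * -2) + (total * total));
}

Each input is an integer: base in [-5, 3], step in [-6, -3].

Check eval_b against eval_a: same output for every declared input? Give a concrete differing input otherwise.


Consider the input base=-5, step=-6.
eval_a: total = -6; ((min(base, total) - (base + base)) == max(-5, 5)) -> false; ((-(base - 2)) != (-step)) -> true; base = 5; return 6
eval_b: total = 10; (((step + -2) >= (total + 4)) || (abs(base) == (total - total))) -> false; return 80
6 against 80: the behavior changed.
verdict: not equivalent; witness: base=-5, step=-6


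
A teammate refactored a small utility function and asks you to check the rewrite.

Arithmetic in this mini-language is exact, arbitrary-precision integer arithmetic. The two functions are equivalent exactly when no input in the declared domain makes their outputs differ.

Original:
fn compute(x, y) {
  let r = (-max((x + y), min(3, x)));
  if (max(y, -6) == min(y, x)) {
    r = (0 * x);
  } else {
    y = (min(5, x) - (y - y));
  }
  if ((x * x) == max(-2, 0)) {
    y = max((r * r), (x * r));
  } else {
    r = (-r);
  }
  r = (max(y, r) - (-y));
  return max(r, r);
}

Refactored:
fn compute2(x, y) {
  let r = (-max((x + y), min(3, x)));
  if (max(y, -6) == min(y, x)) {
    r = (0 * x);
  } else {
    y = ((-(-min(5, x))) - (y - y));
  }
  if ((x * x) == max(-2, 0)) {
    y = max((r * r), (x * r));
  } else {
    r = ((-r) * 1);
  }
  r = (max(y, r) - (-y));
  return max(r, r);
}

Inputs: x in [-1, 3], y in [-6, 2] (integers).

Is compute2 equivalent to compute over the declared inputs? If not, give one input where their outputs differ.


This is a faithful refactor — arithmetic usage differs; constant usage differs, but the computed results match everywhere.
As a probe, take x=0, y=0: compute runs r becomes 0; next (max(y, -6) == min(y, x)) evaluates to true; next r becomes 0; next ((x * x) == max(-2, 0)) evaluates to true; next y becomes 0; next r becomes 0; next final value 0; compute2 runs r becomes 0; next (max(y, -6) == min(y, x)) evaluates to true; next r becomes 0; next ((x * x) == max(-2, 0)) evaluates to true; next y becomes 0; next r becomes 0; next final value 0; both end at 0.
An exhaustive pass over the 45 declared inputs shows identical outputs.
verdict: equivalent


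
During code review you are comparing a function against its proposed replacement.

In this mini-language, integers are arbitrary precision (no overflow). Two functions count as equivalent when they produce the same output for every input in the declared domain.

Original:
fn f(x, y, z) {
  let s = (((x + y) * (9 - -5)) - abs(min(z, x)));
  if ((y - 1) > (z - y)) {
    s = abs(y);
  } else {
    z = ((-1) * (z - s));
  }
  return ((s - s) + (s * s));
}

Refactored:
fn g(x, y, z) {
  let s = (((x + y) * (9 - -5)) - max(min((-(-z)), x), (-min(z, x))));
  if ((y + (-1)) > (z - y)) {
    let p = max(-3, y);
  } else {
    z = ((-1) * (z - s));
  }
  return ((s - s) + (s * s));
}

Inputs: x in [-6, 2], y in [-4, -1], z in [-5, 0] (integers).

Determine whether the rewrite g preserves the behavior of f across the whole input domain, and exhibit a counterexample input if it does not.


Evaluate both at x=-6, y=-1, z=-5.
f: s=-104, then ((y - 1) > (z - y)) is true, then s=1, then returns 1
g: s=-104, then ((y + (-1)) > (z - y)) is true, then p=-1, then returns 10816
1 and 10816 differ, so these are not the same function on this domain.
verdict: not equivalent; witness: x=-6, y=-1, z=-5


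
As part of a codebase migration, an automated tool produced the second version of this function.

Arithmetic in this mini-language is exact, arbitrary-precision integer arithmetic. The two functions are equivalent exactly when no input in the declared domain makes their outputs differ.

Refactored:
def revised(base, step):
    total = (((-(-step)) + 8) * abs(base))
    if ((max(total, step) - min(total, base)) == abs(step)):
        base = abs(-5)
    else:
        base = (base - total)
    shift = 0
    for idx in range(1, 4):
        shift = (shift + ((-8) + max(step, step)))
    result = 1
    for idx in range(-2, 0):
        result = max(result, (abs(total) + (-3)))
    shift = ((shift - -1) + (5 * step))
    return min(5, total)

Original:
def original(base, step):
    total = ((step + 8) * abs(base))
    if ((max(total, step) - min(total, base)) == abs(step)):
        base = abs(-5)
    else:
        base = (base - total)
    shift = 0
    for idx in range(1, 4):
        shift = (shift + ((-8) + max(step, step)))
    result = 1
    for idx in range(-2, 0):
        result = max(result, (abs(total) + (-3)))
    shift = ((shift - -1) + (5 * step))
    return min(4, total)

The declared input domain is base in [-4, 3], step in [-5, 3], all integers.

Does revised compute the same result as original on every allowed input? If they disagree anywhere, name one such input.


These are not equivalent — on base=-4, step=-5 the outputs split (4 vs 5).
original: total = 12; ((max(total, step) - min(total, base)) == abs(step)) -> false; base = -16; shift = 0; [idx=1]; shift = -13; [idx=2]; shift = -26; [idx=3]; shift = -39; result = 1; [idx=-2]; result = 9; [idx=-1]; result = 9; shift = -63; return 4
revised: total = 12; ((max(total, step) - min(total, base)) == abs(step)) -> false; base = -16; shift = 0; [idx=1]; shift = -13; [idx=2]; shift = -26; [idx=3]; shift = -39; result = 1; [idx=-2]; result = 9; [idx=-1]; result = 9; shift = -63; return 5
verdict: not equivalent; witness: base=-4, step=-5


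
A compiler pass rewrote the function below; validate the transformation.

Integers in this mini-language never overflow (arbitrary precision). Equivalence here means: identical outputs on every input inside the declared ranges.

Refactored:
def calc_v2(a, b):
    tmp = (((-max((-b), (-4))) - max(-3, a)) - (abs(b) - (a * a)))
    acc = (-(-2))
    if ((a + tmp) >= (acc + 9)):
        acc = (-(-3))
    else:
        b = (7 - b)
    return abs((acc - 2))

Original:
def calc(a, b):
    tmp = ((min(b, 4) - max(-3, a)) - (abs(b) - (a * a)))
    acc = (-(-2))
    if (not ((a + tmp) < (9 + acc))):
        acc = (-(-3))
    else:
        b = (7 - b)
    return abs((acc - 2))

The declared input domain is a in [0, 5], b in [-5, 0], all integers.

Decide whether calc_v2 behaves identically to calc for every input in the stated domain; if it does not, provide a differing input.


This is a faithful refactor — boolean connective usage differs; and comparison usage differs; and min/max/abs usage differs, but the computed results match everywhere.
Tracing a=0, b=0: calc: tmp := 0 | acc := 2 | (not ((a + tmp) < (9 + acc))): false | b := 7 | result 0 | calc_v2: tmp := 0 | acc := 2 | ((a + tmp) >= (acc + 9)): false | b := 7 | result 0 — matching result 0.
Every one of the 36 inputs gives matching results.
verdict: equivalent


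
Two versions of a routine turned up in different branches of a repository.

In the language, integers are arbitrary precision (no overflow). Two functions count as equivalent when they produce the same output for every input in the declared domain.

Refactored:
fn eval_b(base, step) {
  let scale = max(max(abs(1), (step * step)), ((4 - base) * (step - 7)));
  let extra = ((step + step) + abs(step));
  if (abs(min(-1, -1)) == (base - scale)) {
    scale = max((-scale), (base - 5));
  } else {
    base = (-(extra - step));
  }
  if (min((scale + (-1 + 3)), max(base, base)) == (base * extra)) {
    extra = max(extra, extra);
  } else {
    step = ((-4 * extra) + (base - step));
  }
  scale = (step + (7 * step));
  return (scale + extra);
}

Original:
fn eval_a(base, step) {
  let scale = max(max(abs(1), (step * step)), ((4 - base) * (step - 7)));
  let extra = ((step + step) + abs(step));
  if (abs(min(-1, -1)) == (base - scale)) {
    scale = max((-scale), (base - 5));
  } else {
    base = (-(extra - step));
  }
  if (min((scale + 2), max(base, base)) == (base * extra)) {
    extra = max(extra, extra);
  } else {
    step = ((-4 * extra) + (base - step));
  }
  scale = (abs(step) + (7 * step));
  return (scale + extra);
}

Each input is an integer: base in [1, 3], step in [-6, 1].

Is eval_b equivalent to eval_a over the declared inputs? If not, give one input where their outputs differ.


The rewrite breaks on base=1, step=-6, where the results are -42 and -54.
eval_a: scale becomes 36; next extra becomes -6; next (abs(min(-1, -1)) == (base - scale)) evaluates to false; next base becomes 0; next (min((scale + 2), max(base, base)) == (base * extra)) evaluates to true; next extra becomes -6; next scale becomes -36; next final value -42
eval_b: scale becomes 36; next extra becomes -6; next (abs(min(-1, -1)) == (base - scale)) evaluates to false; next base becomes 0; next (min((scale + (-1 + 3)), max(base, base)) == (base * extra)) evaluates to true; next extra becomes -6; next scale becomes -48; next final value -54
verdict: not equivalent; witness: base=1, step=-6


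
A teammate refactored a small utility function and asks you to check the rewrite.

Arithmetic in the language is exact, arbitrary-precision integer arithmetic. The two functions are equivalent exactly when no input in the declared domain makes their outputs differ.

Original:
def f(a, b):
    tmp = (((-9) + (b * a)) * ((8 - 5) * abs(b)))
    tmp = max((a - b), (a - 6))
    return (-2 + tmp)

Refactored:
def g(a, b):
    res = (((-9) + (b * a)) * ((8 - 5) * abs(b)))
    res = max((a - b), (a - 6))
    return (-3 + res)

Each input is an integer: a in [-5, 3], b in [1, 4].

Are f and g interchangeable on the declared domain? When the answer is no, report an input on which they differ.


Try a=-5, b=1.
f: tmp=-42, then tmp=-6, then returns -8
g: res=-42, then res=-6, then returns -9
-8 != -9, so the rewrite changes behavior.
verdict: not equivalent; witness: a=-5, b=1


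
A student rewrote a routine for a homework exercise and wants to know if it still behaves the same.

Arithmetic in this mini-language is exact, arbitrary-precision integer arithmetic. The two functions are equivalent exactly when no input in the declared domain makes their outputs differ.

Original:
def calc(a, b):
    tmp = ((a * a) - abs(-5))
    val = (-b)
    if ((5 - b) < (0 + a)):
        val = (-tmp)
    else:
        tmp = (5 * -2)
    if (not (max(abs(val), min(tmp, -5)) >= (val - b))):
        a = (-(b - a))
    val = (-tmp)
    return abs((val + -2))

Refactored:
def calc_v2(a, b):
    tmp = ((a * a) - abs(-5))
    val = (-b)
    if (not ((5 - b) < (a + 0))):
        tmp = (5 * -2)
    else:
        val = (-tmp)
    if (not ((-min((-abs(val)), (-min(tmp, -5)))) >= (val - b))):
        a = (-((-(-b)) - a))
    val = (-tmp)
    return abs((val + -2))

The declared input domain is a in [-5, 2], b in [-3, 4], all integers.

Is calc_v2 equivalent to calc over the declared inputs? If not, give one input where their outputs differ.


Changes here: boolean connective usage differs, and min/max/abs usage differs; the full 64-point sweep finds no disagreement.
verdict: equivalent


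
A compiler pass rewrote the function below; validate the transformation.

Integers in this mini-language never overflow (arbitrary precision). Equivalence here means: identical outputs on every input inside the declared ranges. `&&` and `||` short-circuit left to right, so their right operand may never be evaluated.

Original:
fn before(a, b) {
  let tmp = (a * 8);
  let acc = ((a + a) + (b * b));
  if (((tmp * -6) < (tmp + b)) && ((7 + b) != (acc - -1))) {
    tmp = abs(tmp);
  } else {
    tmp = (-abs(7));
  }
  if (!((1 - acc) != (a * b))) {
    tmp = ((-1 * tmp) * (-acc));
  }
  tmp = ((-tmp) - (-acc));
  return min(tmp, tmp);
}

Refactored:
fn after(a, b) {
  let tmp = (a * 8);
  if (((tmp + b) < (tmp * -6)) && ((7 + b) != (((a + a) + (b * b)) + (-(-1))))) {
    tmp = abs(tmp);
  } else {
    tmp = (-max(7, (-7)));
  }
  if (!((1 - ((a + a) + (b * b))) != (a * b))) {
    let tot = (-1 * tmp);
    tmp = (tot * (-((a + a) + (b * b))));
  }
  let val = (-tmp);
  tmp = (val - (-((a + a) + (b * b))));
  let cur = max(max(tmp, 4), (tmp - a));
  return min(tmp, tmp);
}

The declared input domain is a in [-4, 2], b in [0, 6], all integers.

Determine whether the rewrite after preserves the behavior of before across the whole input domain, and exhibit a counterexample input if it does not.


Evaluate both at a=-4, b=0.
before: tmp=-32, then acc=-8, then (((tmp * -6) < (tmp + b)) && ((7 + b) != (acc - -1))) is false, then tmp=-7, then (!((1 - acc) != (a * b))) is false, then tmp=-1, then returns -1
after: tmp=-32, then (((tmp + b) < (tmp * -6)) && ((7 + b) != (((a + a) + (b * b)) + (-(-1))))) is true, then tmp=32, then (!((1 - ((a + a) + (b * b))) != (a * b))) is false, then val=-32, then tmp=-40, then cur=4, then returns -40
-1 against -40: the behavior changed.
verdict: not equivalent; witness: a=-4, b=0


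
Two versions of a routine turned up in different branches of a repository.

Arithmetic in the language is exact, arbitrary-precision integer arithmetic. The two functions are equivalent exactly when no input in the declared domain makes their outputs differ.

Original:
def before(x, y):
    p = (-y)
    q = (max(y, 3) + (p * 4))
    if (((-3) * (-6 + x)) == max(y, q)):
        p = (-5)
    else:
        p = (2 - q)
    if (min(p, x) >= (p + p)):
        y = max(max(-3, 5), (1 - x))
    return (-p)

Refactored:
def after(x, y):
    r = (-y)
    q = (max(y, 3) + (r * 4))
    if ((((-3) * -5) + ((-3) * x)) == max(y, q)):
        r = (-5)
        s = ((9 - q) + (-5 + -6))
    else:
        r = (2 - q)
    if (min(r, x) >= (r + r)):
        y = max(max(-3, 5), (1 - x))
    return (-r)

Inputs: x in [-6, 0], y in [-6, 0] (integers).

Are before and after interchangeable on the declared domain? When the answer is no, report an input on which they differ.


Run the pair on x=-4, y=-6.
before: p=6, then q=27, then (((-3) * (-6 + x)) == max(y, q)) is false, then p=-25, then (min(p, x) >= (p + p)) is true, then y=5, then returns 25
after: r=6, then q=27, then ((((-3) * -5) + ((-3) * x)) == max(y, q)) is true, then r=-5, then s=-29, then (min(r, x) >= (r + r)) is true, then y=5, then returns 5
25 against 5: the behavior changed.
verdict: not equivalent; witness: x=-4, y=-6


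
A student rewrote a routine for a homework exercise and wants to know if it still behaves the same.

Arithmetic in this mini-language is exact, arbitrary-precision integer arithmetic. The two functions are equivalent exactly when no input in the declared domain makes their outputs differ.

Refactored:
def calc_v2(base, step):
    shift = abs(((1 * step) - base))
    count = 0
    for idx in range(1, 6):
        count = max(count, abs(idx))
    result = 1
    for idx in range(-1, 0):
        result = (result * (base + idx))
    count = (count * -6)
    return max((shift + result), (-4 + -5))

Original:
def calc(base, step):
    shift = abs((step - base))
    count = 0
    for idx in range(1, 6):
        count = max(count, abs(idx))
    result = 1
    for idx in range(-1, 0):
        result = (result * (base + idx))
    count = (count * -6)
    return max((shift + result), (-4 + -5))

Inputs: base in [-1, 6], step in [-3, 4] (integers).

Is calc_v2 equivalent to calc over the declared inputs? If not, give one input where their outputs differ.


This is a faithful refactor — constant usage differs, arithmetic usage differs, but the computed results match everywhere.
One worked example (base=0, step=2) — calc: shift=2, then count=0, then (idx=1), then count=1, then (idx=2), then count=2, then (idx=3), then count=3, then (idx=4), then count=4, then (idx=5), then count=5, then result=1, then (idx=-1), then result=-1, then count=-30, then returns 1; calc_v2: shift=2, then count=0, then (idx=1), then count=1, then (idx=2), then count=2, then (idx=3), then count=3, then (idx=4), then count=4, then (idx=5), then count=5, then result=1, then (idx=-1), then result=-1, then count=-30, then returns 1; agreement on 1.
An exhaustive pass over the 64 declared inputs shows identical outputs.
verdict: equivalent


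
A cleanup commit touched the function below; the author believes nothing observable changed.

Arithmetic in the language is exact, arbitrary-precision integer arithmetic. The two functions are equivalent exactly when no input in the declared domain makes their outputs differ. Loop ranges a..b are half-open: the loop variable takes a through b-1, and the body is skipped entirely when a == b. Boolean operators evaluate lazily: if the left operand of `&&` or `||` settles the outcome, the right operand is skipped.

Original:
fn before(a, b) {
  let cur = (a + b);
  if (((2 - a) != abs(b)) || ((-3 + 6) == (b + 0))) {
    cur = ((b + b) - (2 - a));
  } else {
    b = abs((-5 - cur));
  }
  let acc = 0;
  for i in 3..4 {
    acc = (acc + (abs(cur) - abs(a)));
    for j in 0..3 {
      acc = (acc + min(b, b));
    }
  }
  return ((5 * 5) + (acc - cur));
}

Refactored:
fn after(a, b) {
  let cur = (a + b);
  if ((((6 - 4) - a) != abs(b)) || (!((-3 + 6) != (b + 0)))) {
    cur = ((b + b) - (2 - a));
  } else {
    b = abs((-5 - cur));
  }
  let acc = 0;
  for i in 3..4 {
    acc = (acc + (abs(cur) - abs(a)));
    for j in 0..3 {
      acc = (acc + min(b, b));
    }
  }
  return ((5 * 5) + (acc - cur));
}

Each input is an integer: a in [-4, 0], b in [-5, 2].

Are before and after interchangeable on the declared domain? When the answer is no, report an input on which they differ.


Reading the diff, among the changes: arithmetic usage differs; also comparison usage differs; also constant usage differs; also boolean connective usage differs.
As a probe, take a=-4, b=1: before runs cur=-3, then (((2 - a) != abs(b)) || ((-3 + 6) == (b + 0))) is true, then cur=-4, then acc=0, then (i=3), then acc=0, then (j=0), then acc=1, then (j=1), then acc=2, then (j=2), then acc=3, then returns 32; after runs cur=-3, then ((((6 - 4) - a) != abs(b)) || (!((-3 + 6) != (b + 0)))) is true, then cur=-4, then acc=0, then (i=3), then acc=0, then (j=0), then acc=1, then (j=1), then acc=2, then (j=2), then acc=3, then returns 32; both end at 32.
Every one of the 40 inputs gives matching results.
verdict: equivalent
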